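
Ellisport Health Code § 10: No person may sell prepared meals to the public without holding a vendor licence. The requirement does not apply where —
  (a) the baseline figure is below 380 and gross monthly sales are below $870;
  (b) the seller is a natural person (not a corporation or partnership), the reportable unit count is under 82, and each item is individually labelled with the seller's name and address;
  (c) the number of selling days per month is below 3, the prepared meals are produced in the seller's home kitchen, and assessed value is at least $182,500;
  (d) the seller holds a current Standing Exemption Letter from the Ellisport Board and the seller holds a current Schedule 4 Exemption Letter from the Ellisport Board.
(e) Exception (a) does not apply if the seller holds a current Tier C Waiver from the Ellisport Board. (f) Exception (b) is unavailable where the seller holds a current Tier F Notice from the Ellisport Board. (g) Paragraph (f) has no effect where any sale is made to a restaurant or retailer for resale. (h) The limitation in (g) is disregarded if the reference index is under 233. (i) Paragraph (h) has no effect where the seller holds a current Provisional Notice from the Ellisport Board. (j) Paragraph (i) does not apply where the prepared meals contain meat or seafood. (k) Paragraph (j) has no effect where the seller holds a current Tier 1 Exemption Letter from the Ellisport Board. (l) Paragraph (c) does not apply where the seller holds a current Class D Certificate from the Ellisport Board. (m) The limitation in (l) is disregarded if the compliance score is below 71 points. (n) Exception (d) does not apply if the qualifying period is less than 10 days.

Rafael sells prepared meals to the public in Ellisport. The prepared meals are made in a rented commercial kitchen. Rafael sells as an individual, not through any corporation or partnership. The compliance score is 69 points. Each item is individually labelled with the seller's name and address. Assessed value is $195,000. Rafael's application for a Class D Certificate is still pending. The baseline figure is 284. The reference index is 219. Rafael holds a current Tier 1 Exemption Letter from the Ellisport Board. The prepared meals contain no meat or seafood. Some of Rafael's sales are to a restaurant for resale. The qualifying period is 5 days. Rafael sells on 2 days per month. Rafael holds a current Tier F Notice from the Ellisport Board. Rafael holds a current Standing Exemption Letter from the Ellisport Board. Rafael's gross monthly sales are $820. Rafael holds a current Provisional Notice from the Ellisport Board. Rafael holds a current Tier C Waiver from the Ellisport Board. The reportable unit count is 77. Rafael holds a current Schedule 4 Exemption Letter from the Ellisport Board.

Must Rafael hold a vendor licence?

Exception (a): the baseline figure is 284, below the 380 limit; gross monthly sales are $820, below the $870 limit — every condition holds. But applying paragraph (e): (e) operates against (a): a current Tier C Waiver is held. Exception (a) does not apply.
Exception (b): the seller is a natural person; the reportable unit count is 77, under the 82 limit; items are individually labelled — every condition holds. Considering the limiting provisions: (f) would limit (b) — a current Tier F Notice is held — but (g) sets (f) aside: (g) operates against (f): some sales are to a restaurant for resale. (h) is engaged (the reference index is 219, under the 233 limit), but is displaced by (i): (i) is triggered — a current Provisional Notice is held. (j) does not operate here (the prepared meals contain no meat or seafood), so (i) stands. (b) remains available.
Exception (c) requires that the prepared meals are produced in the seller's home kitchen; but the prepared meals are made in a commercial kitchen, not a home kitchen, so (c) is unavailable.
Exception (d)'s conditions are all satisfied: a current Standing Exemption Letter is held; a current Schedule 4 Exemption Letter is held. But applying paragraph (n): (n) operates against (d): the qualifying period is 5 days, less than the 10 days limit. (d) is therefore removed.

No — exception (b) applies; Rafael is not required to hold a vendor licence.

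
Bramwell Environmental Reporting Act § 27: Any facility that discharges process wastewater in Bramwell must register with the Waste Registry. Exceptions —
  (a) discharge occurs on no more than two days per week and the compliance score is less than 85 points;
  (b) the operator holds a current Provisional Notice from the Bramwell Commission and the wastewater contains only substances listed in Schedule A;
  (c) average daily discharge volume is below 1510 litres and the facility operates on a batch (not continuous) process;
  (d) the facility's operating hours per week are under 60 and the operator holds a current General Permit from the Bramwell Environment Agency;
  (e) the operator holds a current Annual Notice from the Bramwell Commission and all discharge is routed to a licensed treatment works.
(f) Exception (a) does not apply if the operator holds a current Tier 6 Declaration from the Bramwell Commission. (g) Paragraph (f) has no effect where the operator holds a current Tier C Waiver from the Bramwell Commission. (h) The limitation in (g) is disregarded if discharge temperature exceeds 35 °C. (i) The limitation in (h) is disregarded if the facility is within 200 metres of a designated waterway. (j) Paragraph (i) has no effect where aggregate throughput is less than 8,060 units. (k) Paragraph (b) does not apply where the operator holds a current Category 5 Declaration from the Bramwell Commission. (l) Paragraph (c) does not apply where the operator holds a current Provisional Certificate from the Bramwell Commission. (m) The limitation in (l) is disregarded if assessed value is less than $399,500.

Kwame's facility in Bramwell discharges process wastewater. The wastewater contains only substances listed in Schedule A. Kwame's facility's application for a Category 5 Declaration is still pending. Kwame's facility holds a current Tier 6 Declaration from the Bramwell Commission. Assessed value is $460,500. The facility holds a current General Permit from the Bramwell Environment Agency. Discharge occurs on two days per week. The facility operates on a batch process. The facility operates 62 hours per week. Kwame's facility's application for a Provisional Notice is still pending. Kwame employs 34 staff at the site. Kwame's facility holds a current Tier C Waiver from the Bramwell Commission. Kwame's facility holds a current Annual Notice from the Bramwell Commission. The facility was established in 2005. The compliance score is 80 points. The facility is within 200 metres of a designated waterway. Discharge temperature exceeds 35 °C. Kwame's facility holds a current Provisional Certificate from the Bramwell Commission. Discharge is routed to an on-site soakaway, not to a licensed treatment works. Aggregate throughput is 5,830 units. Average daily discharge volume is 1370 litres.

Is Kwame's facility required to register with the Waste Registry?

Yes — Kwame's facility must register with the Waste Registry.

Exception (a): discharge occurs on no more than two days per week; the compliance score is 80 points, less than the 85 points limit — every condition holds. But applying paragraphs (f)–(j): (f) is triggered — a current Tier 6 Declaration is held. (g) would limit (f) — a current Tier C Waiver is held — but (h) sets (g) aside: (h) operates against (g): discharge temperature exceeds 35 °C. (i) would limit (h) — the facility is within 200 m of a designated waterway — but (j) sets (i) aside: (j) operates against (i): aggregate throughput is 5,830 units, less than the 8,060 units limit. (a) is therefore removed.
Exception (b) requires that the operator holds a current Provisional Notice from the Bramwell Commission; but there is no Provisional Notice in force, so (b) is unavailable.
All of (c)'s requirements are met (average daily discharge volume is 1370 litres, below the 1510 litres limit; the facility operates on a batch process). Turning to paragraphs (l)–(m): (l) operates against (c): a current Provisional Certificate is held. (m) is not engaged (assessed value is $460,500, not less than $399,500), so (l) stands. (c) is therefore removed.
Exception (d) fails — the facility's operating hours per week are 62, not under 60.
Exception (e) does not apply: discharge is not routed to a licensed treatment works.
No exception is made out. Kwame's facility falls within the general rule.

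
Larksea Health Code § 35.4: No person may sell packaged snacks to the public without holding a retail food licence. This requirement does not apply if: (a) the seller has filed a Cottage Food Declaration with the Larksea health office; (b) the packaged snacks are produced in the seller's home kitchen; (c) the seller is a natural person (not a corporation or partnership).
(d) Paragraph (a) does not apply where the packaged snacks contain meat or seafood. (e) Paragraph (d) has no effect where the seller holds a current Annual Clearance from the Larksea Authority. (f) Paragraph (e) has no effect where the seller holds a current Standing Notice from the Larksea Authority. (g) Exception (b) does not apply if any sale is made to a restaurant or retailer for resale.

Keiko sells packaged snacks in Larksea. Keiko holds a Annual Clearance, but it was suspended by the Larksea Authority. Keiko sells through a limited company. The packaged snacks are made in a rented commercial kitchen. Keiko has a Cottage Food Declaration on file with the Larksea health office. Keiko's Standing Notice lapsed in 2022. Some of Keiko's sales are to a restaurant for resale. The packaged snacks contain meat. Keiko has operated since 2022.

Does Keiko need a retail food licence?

Yes — Keiko must hold a retail food licence.

All of (a)'s requirements are met (a Cottage Food Declaration is on file). But: (d) operates against (a): the packaged snacks contain meat. (e), which would lift (d), is not engaged — there is no Annual Clearance in force. So (a) is unavailable.
Exception (b) does not apply: the packaged snacks are made in a commercial kitchen, not a home kitchen.
Exception (c) fails — the seller operates through a limited company.
None of the exceptions is available; § 35.4 applies in full.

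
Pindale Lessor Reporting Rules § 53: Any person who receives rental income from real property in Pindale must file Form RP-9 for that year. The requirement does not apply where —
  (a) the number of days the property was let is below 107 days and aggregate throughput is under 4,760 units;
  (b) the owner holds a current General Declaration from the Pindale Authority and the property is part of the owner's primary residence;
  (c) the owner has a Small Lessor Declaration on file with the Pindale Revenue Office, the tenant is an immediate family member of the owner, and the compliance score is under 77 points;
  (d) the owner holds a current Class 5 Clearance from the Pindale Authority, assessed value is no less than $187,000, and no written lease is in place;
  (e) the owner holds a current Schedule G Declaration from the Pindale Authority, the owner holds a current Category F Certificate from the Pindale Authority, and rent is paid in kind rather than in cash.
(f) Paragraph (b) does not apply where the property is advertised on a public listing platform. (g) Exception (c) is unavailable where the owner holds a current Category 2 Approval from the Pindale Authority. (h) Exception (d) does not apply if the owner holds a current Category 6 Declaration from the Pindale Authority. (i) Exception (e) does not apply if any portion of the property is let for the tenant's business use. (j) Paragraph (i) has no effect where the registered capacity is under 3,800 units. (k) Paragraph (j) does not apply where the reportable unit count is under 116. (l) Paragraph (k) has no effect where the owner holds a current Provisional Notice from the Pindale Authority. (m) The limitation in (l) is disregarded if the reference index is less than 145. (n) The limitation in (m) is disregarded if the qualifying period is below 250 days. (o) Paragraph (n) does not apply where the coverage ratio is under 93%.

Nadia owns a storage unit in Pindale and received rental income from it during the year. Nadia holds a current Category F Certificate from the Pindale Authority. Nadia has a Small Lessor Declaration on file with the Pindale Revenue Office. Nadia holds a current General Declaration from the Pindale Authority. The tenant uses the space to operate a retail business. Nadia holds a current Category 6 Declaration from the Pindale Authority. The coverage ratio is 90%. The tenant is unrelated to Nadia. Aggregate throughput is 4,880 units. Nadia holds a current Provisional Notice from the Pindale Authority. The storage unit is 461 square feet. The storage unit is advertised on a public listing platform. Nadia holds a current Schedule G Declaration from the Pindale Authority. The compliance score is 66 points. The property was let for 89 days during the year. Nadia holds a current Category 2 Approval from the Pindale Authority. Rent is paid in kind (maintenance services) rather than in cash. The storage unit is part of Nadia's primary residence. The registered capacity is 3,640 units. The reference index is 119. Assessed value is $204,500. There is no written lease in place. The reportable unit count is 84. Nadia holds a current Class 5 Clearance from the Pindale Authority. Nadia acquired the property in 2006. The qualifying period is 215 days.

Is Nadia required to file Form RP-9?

Yes — Nadia must file Form RP-9.

Exception (a) requires that aggregate throughput is under 4,760 units; but aggregate throughput is 4,880 units, not under 4,760 units, so (a) is unavailable.
Exception (b): a current General Declaration is held; the storage unit is part of the primary residence — every condition holds. Turning to paragraph (f): (f) operates against (b): the property is publicly advertised. Exception (b) does not apply.
Exception (c) does not apply: the tenant is unrelated to the owner.
Exception (d)'s conditions are all satisfied: a current Class 5 Clearance is held; assessed value is $204,500, meeting the $187,000 threshold; there is no written lease. But applying paragraph (h): (h) operates against (d): a current Category 6 Declaration is held. So (d) is unavailable.
Exception (e) is satisfied on its face — a current Schedule G Declaration is held; a current Category F Certificate is held; rent is paid in kind. Turning to paragraphs (i)–(o): (i) applies — the space is let for business use. (j) applies (the registered capacity is 3,640 units, under the 3,800 units limit), but is itself disapplied by (k): (k) is engaged — the reportable unit count is 84, under the 116 limit. (l) is triggered (a current Provisional Notice is held), but is itself disapplied by (m): (m) is engaged — the reference index is 119, less than the 145 limit. (n) applies (the qualifying period is 215 days, below the 250 days limit), but is overridden by (o): (o) operates against (n): the coverage ratio is 90%, under the 93% limit. (e) is therefore removed.
No exception applies. The general rule governs.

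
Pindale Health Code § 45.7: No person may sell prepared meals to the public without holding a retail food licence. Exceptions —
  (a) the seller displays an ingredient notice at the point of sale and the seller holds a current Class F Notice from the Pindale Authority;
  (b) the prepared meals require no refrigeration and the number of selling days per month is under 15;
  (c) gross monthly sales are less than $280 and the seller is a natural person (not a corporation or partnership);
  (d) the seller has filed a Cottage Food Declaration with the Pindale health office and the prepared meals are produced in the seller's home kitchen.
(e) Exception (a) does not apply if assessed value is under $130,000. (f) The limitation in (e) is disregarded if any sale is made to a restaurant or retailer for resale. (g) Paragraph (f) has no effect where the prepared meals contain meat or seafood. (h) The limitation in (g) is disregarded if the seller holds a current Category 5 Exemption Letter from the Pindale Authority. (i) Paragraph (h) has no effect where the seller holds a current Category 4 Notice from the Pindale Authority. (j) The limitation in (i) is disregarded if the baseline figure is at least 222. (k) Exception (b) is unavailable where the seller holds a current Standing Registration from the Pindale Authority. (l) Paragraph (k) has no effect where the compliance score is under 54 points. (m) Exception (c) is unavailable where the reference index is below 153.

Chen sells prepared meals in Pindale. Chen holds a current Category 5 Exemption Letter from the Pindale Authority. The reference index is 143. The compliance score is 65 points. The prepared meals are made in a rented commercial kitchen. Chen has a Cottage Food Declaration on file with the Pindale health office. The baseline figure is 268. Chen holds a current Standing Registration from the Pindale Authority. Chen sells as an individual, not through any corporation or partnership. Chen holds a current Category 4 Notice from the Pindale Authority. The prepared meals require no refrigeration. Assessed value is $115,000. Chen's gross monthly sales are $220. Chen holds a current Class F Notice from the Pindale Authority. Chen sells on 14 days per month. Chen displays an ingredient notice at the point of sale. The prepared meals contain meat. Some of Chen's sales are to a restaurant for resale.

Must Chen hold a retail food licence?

No — exception (a) applies; Chen is not required to hold a retail food licence.

Exception (a)'s conditions are all satisfied: an ingredient notice is displayed; a current Class F Notice is held. Applying paragraphs (e)–(j): (e) would limit (a) — assessed value is $115,000, under the $130,000 limit — but (f) sets (e) aside: (f) is triggered — some sales are to a restaurant for resale. (g) would limit (f) — the prepared meals contain meat — but (h) sets (g) aside: (h) operates against (g): a current Category 5 Exemption Letter is held. (i) operates (a current Category 4 Notice is held), but is displaced by (j): (j) operates against (i): the baseline figure is 268, meeting the 222 threshold. Exception (a) stands.
Exception (b): the prepared meals are shelf-stable; the number of selling days per month is 14, under the 15 limit — every condition holds. But: (k) operates against (b): a current Standing Registration is held. (l) is not triggered (the compliance score is 65 points, not under 54 points), so (k) stands. (b) is therefore removed.
Exception (c)'s conditions are all satisfied: gross monthly sales are $220, less than the $280 limit; the seller is a natural person. But applying paragraph (m): (m) operates — the reference index is 143, below the 153 limit. So (c) is unavailable.
Exception (d) fails — the prepared meals are made in a commercial kitchen, not a home kitchen.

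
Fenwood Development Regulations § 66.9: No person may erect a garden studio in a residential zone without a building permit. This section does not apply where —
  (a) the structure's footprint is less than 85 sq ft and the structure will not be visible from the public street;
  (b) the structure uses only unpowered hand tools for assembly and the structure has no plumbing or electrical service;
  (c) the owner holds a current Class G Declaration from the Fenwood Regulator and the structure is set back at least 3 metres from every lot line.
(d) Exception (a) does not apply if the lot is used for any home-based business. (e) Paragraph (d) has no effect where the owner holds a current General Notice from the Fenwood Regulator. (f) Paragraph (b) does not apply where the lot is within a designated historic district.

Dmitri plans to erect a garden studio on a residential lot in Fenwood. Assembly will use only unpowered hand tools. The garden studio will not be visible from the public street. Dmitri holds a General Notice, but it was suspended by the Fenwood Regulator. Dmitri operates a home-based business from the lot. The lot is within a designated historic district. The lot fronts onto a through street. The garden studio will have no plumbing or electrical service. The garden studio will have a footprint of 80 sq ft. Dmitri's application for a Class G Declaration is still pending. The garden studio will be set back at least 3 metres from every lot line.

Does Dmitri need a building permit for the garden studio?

Yes — Dmitri must obtain a building permit.

Exception (a)'s conditions are all satisfied: the structure's footprint is 80 sq ft, less than the 85 sq ft limit; the structure will not be visible from the street. Turning to paragraphs (d)–(e): (d) applies — a home-based business operates on the lot. (e), which would lift (d), does not operate here — there is no General Notice in force. So (a) is unavailable.
Exception (b)'s conditions are all satisfied: assembly uses only hand tools; there is no plumbing or electrical service. Turning to paragraph (f): (f) operates against (b): the lot is in a historic district. So (b) is unavailable.
Exception (c) fails — the Class G Declaration is not current.
No exception applies. The general rule governs.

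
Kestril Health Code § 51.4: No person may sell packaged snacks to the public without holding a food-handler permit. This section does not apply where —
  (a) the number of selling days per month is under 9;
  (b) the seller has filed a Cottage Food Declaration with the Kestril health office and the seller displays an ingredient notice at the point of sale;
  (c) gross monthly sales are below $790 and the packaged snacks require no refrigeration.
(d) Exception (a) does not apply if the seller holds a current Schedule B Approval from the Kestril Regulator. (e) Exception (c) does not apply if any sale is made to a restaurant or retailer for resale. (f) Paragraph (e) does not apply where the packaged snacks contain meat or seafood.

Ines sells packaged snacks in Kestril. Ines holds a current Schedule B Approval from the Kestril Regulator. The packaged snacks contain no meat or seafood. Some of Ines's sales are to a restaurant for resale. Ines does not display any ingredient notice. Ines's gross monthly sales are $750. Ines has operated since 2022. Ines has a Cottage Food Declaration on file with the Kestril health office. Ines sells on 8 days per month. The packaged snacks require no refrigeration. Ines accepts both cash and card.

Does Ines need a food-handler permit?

Yes — Ines must hold a food-handler permit.

Exception (a): the number of selling days per month is 8, under the 9 limit — every condition holds. Turning to paragraph (d): (d) is engaged — a current Schedule B Approval is held. Exception (a) does not apply.
Exception (b) fails — no ingredient notice is displayed.
All of (c)'s requirements are met (gross monthly sales are $750, below the $790 limit; the packaged snacks are shelf-stable). But: (e) is triggered — some sales are to a restaurant for resale. (f), which would lift (e), is not engaged — the packaged snacks contain no meat or seafood. Exception (c) does not apply.
Every exception is unavailable, so the rule governs.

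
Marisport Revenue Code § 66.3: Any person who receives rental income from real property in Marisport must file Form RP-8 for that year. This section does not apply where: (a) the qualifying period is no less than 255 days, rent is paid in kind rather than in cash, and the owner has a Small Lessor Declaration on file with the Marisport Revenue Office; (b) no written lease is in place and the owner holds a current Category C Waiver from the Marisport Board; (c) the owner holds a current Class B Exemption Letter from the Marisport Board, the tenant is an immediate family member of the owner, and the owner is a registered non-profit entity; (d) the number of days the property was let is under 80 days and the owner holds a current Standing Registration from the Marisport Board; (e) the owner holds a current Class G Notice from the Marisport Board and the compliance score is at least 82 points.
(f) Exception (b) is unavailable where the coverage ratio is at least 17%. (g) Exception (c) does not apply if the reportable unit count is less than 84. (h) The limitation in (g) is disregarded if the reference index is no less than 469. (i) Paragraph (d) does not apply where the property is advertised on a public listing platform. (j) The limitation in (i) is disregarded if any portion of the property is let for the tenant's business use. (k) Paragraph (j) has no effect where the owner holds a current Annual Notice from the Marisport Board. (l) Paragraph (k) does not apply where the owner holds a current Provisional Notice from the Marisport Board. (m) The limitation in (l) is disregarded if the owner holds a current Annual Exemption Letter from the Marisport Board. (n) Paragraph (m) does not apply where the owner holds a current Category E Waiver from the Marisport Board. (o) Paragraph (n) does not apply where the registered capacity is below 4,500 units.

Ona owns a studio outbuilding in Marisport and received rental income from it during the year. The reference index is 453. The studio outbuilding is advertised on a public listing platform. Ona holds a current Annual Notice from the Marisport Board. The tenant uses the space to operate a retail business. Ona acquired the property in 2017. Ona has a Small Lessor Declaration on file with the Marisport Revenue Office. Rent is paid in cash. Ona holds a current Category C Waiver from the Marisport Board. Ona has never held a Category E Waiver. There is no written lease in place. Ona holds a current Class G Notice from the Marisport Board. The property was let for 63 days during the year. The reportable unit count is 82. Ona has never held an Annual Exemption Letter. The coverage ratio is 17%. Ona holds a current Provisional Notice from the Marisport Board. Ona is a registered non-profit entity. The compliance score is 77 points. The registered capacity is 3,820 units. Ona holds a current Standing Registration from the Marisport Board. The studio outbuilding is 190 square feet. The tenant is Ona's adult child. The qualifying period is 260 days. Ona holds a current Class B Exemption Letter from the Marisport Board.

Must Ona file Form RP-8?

No — exception (d) applies; Ona is not required to file Form RP-8.

Exception (a) fails — rent is paid in cash.
All of (b)'s requirements are met (there is no written lease; a current Category C Waiver is held). But applying paragraph (f): (f) is engaged — the coverage ratio is 17%, meeting the 17% threshold. So (b) is unavailable.
All of (c)'s requirements are met (a current Class B Exemption Letter is held; the tenant is an immediate family member; Ona is a registered non-profit). But applying paragraphs (g)–(h): (g) is triggered — the reportable unit count is 82, less than the 84 limit. (h) is inapplicable (the reference index is 453, short of 469), so (g) stands. So (c) is unavailable.
Exception (d): the number of days the property was let is 63 days, under the 80 days limit; a current Standing Registration is held — every condition holds. Applying paragraphs (i)–(o): (i) is engaged (the property is publicly advertised), but yields to (j): (j) operates against (i): the space is let for business use. (k) is engaged (a current Annual Notice is held), but is overridden by (l): (l) operates against (k): a current Provisional Notice is held. (m), which would lift (l), is inapplicable — the Annual Exemption Letter is not current. (d) remains available.
Exception (e) fails — the compliance score is 77 points, short of 82 points.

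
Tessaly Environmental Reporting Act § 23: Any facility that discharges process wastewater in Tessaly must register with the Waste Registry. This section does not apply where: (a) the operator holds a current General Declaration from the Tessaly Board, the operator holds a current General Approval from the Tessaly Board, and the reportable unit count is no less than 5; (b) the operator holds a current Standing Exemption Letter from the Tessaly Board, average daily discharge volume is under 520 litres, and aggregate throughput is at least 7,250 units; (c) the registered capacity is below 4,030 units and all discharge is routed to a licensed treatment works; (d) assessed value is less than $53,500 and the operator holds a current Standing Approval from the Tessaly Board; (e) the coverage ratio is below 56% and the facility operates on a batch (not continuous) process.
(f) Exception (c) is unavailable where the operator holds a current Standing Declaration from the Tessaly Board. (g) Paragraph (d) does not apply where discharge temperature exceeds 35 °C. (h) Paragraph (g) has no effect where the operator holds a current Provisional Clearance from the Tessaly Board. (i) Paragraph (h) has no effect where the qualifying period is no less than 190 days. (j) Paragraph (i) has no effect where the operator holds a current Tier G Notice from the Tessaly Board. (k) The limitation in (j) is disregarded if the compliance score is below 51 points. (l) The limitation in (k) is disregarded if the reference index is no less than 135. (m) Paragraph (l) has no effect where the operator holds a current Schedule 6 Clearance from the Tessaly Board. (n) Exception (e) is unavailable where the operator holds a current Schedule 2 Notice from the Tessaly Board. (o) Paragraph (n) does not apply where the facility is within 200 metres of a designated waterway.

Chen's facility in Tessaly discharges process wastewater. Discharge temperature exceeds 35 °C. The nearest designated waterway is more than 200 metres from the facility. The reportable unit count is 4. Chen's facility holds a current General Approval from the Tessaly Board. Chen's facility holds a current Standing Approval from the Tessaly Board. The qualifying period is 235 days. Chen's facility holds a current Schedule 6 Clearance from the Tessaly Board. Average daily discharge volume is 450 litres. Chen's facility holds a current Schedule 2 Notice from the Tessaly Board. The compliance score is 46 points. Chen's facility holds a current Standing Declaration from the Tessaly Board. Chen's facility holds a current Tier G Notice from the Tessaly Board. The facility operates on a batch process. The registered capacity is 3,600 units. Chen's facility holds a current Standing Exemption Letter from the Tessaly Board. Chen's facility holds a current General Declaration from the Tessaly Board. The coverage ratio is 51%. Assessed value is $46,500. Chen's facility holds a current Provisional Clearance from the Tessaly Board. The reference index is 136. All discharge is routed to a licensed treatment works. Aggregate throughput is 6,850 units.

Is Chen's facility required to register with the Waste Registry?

Yes — Chen's facility must register with the Waste Registry.

Exception (a) fails — the reportable unit count is 4, short of 5.
Exception (b) requires that aggregate throughput is at least 7,250 units; but aggregate throughput is 6,850 units, short of 7,250 units, so (b) is unavailable.
Exception (c) is satisfied on its face — the registered capacity is 3,600 units, below the 4,030 units limit; discharge is routed to a licensed treatment works. However, paragraph (f) must be considered: (f) applies — a current Standing Declaration is held. Exception (c) does not apply.
Exception (d)'s conditions are all satisfied: assessed value is $46,500, less than the $53,500 limit; a current Standing Approval is held. However, paragraphs (g)–(m) must be considered: (g) operates against (d): discharge temperature exceeds 35 °C. (h) would limit (g) — a current Provisional Clearance is held — but (i) sets (h) aside: (i) operates against (h): the qualifying period is 235 days, meeting the 190 days threshold. (j) applies (a current Tier G Notice is held), but is itself disapplied by (k): (k) is engaged — the compliance score is 46 points, below the 51 points limit. (l) is triggered (the reference index is 136, meeting the 135 threshold), but is set aside by (m): (m) is triggered — a current Schedule 6 Clearance is held. Exception (d) does not apply.
All of (e)'s requirements are met (the coverage ratio is 51%, below the 56% limit; the facility operates on a batch process). However, paragraphs (n)–(o) must be considered: (n) applies — a current Schedule 2 Notice is held. (o) is not triggered (the facility is more than 200 m from any designated waterway), so (n) stands. So (e) is unavailable.
None of the exceptions is available; § 23 applies in full.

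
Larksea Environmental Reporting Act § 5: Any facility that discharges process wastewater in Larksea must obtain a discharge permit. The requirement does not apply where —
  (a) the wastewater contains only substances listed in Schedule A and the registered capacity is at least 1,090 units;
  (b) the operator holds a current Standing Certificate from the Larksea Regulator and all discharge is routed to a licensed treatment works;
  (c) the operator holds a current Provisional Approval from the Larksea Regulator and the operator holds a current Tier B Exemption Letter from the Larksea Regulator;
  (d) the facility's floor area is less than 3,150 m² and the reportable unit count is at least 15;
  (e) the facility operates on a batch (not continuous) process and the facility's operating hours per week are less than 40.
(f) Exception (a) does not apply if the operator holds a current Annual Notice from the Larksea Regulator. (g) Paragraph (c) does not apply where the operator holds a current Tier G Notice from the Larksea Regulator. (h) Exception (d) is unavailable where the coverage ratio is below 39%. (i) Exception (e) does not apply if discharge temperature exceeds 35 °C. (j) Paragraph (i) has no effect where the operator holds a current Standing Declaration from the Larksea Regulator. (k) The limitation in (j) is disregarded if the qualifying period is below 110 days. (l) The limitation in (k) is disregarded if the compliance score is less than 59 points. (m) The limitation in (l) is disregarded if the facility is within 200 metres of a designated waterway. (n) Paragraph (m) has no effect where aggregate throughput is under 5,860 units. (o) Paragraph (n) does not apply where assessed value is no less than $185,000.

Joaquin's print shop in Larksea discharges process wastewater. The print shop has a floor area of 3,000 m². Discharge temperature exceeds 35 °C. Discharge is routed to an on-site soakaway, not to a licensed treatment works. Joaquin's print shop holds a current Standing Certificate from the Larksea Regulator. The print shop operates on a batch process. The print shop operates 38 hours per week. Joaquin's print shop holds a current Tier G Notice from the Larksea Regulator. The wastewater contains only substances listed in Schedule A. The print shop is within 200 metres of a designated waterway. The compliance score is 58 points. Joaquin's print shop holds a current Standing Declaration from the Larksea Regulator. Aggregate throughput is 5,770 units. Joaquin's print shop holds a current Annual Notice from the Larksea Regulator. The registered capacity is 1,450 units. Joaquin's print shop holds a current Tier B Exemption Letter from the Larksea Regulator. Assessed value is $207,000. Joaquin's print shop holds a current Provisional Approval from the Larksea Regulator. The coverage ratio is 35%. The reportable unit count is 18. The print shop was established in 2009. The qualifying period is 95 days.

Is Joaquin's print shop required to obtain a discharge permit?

Yes — Joaquin's print shop must obtain a discharge permit.

Exception (a) is satisfied on its face — the wastewater is Schedule-A-only; the registered capacity is 1,450 units, meeting the 1,090 units threshold. However, paragraph (f) must be considered: (f) operates against (a): a current Annual Notice is held. (a) is therefore removed.
Exception (b) fails — discharge is not routed to a licensed treatment works.
Exception (c)'s conditions are all satisfied: a current Provisional Approval is held; a current Tier B Exemption Letter is held. Turning to paragraph (g): (g) operates against (c): a current Tier G Notice is held. Exception (c) does not apply.
All of (d)'s requirements are met (the facility's floor area is 3,000 m², less than the 3,150 m² limit; the reportable unit count is 18, meeting the 15 threshold). However, paragraph (h) must be considered: (h) applies — the coverage ratio is 35%, below the 39% limit. So (d) is unavailable.
All of (e)'s requirements are met (the facility operates on a batch process; the facility's operating hours per week are 38, less than the 40 limit). However, paragraphs (i)–(o) must be considered: (i) operates against (e): discharge temperature exceeds 35 °C. (j) would limit (i) — a current Standing Declaration is held — but (k) sets (j) aside: (k) operates against (j): the qualifying period is 95 days, below the 110 days limit. (l) applies (the compliance score is 58 points, less than the 59 points limit), but is overridden by (m): (m) is triggered — the print shop is within 200 m of a designated waterway. (n) would limit (m) — aggregate throughput is 5,770 units, under the 5,860 units limit — but (o) sets (n) aside: (o) is engaged — assessed value is $207,000, meeting the $185,000 threshold. Exception (e) does not apply.
No exception displaces § 5.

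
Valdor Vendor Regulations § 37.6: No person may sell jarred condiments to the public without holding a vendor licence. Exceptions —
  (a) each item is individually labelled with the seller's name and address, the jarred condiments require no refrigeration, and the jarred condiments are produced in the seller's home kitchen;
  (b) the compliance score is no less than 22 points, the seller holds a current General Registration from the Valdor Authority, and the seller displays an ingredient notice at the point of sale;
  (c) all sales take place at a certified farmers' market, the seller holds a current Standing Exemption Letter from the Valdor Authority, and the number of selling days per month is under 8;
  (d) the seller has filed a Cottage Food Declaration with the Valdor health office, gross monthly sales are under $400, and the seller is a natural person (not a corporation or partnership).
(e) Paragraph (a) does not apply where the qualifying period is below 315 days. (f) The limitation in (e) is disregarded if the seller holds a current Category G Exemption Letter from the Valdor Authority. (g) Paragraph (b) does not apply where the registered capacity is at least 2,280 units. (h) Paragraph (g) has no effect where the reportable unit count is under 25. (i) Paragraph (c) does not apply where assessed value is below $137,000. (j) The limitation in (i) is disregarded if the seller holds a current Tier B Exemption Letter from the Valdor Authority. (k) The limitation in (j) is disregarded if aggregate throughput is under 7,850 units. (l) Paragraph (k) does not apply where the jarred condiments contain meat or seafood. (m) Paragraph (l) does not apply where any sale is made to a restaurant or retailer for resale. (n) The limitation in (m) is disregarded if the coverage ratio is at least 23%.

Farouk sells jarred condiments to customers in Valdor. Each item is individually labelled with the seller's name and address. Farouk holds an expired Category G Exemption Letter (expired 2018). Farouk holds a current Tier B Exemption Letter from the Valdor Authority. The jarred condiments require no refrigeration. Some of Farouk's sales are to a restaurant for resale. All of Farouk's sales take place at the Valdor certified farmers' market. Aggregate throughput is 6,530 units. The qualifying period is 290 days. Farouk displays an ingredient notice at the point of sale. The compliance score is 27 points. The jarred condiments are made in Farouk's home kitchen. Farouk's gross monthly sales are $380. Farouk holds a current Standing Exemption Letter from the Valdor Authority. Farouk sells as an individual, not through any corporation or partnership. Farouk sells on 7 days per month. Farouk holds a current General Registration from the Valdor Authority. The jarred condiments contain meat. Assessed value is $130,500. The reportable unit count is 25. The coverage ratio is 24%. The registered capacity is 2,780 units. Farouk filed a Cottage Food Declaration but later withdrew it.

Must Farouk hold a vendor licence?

No — exception (c) applies; Farouk is not required to hold a vendor licence.

Exception (a) is satisfied on its face — items are individually labelled; the jarred condiments are shelf-stable; the jarred condiments are home-kitchen produced. Turning to paragraphs (e)–(f): (e) applies — the qualifying period is 290 days, below the 315 days limit. (f) is not engaged (no current Category G Exemption Letter is held), so (e) stands. Exception (a) does not apply.
Exception (b) is satisfied on its face — the compliance score is 27 points, meeting the 22 points threshold; a current General Registration is held; an ingredient notice is displayed. However, paragraphs (g)–(h) must be considered: (g) operates against (b): the registered capacity is 2,780 units, meeting the 2,280 units threshold. (h), which would lift (g), is not engaged — the reportable unit count is 25, not under 25. Exception (b) does not apply.
Exception (c): all sales are at a certified farmers' market; a current Standing Exemption Letter is held; the number of selling days per month is 7, under the 8 limit — every condition holds. As to paragraphs (i)–(n): (i) is engaged (assessed value is $130,500, below the $137,000 limit), but is itself disapplied by (j): (j) is triggered — a current Tier B Exemption Letter is held. (k) would limit (j) — aggregate throughput is 6,530 units, under the 7,850 units limit — but (l) sets (k) aside: (l) is engaged — the jarred condiments contain meat. (m) applies (some sales are to a restaurant for resale), but is overridden by (n): (n) is triggered — the coverage ratio is 24%, meeting the 23% threshold. So (c) applies.
Exception (d) does not apply: the Cottage Food Declaration was withdrawn.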